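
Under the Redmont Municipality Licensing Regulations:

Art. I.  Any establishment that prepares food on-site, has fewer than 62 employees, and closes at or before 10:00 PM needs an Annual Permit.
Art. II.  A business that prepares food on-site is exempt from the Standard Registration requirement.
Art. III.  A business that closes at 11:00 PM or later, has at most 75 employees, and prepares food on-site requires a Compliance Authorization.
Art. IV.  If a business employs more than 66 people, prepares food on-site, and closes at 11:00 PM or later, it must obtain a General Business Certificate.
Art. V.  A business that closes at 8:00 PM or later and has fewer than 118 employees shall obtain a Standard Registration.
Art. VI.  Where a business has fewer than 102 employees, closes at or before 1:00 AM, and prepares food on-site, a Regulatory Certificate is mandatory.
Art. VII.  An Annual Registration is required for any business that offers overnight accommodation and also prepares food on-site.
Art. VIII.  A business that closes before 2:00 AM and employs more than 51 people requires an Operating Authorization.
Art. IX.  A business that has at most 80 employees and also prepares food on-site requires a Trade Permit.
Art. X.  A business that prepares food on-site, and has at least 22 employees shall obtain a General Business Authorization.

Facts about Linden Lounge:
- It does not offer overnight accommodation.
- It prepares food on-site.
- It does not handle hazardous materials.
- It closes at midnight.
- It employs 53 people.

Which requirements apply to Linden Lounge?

Compliance Authorization, General Business Authorization, Operating Authorization, Regulatory Certificate, Trade Permit

Art. I. prepares food on-site; employees 53 < 62; closes midnight, after 10:00 PM → Annual Permit not required.
Art. II. prepares food on-site → exempt from Standard Registration.
Art. III. closes midnight, after 11:00 PM; employees 53 ≤ 75; prepares food on-site → Compliance Authorization required.
Art. IV. employees 53 ≤ 66; prepares food on-site; closes midnight, after 11:00 PM → General Business Certificate not required.
Art. V. closes midnight, after 8:00 PM; employees 53 < 118 → Standard Registration required.
Art. VI. employees 53 < 102; closes midnight, at/before 1:00 AM; prepares food on-site → Regulatory Certificate required.
Art. VII. does not offer overnight accommodation; prepares food on-site → Annual Registration not required.
Art. VIII. closes midnight, at/before 2:00 AM; employees 53 > 51 → Operating Authorization required.
Art. IX. employees 53 ≤ 80; prepares food on-site → Trade Permit required.
Art. X. prepares food on-site; employees 53 ≥ 22 → General Business Authorization required.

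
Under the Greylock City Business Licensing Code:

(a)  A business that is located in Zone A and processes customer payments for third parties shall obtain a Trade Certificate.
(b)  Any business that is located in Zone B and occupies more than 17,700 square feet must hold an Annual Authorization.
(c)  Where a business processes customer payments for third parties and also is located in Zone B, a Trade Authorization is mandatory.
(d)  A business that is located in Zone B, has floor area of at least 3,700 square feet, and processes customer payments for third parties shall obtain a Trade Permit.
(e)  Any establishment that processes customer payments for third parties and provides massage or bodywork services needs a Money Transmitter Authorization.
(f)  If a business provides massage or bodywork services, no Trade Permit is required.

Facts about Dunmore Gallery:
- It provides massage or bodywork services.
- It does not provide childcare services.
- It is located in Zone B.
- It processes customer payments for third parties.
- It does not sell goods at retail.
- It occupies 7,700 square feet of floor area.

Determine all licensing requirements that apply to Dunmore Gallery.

(a) is located in Zone B (not: is located in Zone A); processes customer payments for third parties → Trade Certificate not required.
(b) is located in Zone B; floor area 7,700 square feet ≤ 17,700 square feet → Annual Authorization not required.
(c) processes customer payments for third parties; is located in Zone B → Trade Authorization required.
(d) is located in Zone B; floor area 7,700 square feet ≥ 3,700 square feet; processes customer payments for third parties → Trade Permit required.
(e) processes customer payments for third parties; provides massage or bodywork services → Money Transmitter Authorization required.
(f) provides massage or bodywork services → exempt from Trade Permit.

Money Transmitter Authorization, Trade Authorization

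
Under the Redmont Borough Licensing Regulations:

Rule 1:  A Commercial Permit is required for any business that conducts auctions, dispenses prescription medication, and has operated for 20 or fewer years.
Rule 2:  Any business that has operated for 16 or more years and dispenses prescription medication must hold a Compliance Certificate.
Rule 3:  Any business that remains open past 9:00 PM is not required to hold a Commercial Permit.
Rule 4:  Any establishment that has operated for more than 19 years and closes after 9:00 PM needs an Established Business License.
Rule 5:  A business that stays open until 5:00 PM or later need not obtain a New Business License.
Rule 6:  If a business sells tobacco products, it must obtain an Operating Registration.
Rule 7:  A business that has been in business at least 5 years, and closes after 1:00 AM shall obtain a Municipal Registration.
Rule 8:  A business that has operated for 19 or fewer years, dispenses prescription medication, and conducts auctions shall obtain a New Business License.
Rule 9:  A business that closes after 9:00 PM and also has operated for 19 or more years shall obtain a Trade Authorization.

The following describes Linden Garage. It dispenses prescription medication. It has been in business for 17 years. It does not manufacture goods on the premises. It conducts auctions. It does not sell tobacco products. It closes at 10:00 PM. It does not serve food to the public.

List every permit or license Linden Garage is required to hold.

Rule 1: conducts auctions; dispenses prescription medication; years in business 17 ≤ 20 → Commercial Permit required.
Rule 2: years in business 17 ≥ 16; dispenses prescription medication → Compliance Certificate required.
Rule 3: closes 10:00 PM, after 9:00 PM → exempt from Commercial Permit.
Rule 4: years in business 17 ≤ 19; closes 10:00 PM, after 9:00 PM → Established Business License not required.
Rule 5: closes 10:00 PM, after 5:00 PM → exempt from New Business License.
Rule 6: does not sell tobacco products → Operating Registration not required.
Rule 7: years in business 17 ≥ 5; closes 10:00 PM, at/before 1:00 AM → Municipal Registration not required.
Rule 8: years in business 17 ≤ 19; dispenses prescription medication; conducts auctions → New Business License required.
Rule 9: closes 10:00 PM, after 9:00 PM; years in business 17 < 19 → Trade Authorization not required.

Compliance Certificate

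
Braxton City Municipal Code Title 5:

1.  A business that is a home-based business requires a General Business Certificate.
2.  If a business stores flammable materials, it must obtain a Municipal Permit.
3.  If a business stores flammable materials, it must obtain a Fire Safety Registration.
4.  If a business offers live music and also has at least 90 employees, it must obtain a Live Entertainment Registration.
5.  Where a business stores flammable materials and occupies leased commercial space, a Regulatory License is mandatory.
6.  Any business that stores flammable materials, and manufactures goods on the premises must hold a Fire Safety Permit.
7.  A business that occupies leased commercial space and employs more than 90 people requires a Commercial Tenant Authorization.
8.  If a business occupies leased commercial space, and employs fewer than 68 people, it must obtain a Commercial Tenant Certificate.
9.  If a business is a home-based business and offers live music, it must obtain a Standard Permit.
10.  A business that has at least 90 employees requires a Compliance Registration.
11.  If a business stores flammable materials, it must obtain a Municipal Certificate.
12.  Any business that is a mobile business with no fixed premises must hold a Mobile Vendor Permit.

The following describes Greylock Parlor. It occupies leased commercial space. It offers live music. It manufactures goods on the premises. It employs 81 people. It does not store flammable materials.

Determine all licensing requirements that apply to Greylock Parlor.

1. occupies leased commercial space (not: is a home-based business) → General Business Certificate not required.
2. does not store flammable materials → Municipal Permit not required.
3. does not store flammable materials → Fire Safety Registration not required.
4. offers live music; employees 81 < 90 → Live Entertainment Registration not required.
5. does not store flammable materials; occupies leased commercial space → Regulatory License not required.
6. does not store flammable materials; manufactures goods on the premises → Fire Safety Permit not required.
7. occupies leased commercial space; employees 81 ≤ 90 → Commercial Tenant Authorization not required.
8. occupies leased commercial space; employees 81 ≥ 68 → Commercial Tenant Certificate not required.
9. occupies leased commercial space (not: is a home-based business); offers live music → Standard Permit not required.
10. employees 81 < 90 → Compliance Registration not required.
11. does not store flammable materials → Municipal Certificate not required.
12. occupies leased commercial space (not: is a mobile business with no fixed premises) → Mobile Vendor Permit not required.

None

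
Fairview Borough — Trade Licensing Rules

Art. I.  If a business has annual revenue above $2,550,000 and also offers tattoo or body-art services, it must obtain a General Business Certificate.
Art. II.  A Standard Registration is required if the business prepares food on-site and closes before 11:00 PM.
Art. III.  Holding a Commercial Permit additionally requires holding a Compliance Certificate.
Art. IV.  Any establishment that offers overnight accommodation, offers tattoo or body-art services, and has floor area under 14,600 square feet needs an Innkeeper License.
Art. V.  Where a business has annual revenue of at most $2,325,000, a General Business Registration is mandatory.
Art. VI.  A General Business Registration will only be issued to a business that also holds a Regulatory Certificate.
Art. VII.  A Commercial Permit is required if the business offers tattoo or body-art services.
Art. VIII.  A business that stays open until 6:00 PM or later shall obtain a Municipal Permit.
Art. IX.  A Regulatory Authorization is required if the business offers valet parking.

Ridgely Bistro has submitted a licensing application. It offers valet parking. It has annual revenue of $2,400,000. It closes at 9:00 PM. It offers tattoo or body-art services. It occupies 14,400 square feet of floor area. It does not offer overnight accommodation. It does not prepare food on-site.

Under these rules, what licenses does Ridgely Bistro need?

Art. I. revenue $2,400,000 ≤ $2,550,000; offers tattoo or body-art services → General Business Certificate not required.
Art. II. does not prepare food on-site; closes 9:00 PM, at/before 11:00 PM → Standard Registration not required.
Art. III. Commercial Permit is required → Compliance Certificate also required.
Art. IV. does not offer overnight accommodation; offers tattoo or body-art services; floor area 14,400 square feet < 14,600 square feet → Innkeeper License not required.
Art. V. revenue $2,400,000 > $2,325,000 → General Business Registration not required.
Art. VI. General Business Registration is not required → no effect.
Art. VII. offers tattoo or body-art services → Commercial Permit required.
Art. VIII. closes 9:00 PM, after 6:00 PM → Municipal Permit required.
Art. IX. offers valet parking → Regulatory Authorization required.

Commercial Permit, Compliance Certificate, Municipal Permit, Regulatory Authorization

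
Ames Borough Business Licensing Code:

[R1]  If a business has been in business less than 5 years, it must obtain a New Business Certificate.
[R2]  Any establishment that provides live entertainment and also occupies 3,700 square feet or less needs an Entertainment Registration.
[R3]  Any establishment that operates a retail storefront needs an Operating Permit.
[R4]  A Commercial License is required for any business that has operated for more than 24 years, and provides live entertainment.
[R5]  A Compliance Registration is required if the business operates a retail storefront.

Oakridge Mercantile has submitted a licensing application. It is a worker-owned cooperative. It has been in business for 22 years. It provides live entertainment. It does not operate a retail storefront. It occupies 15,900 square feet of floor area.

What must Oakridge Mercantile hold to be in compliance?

[R1] years in business 22 ≥ 5 → New Business Certificate not required.
[R2] provides live entertainment; floor area 15,900 square feet > 3,700 square feet → Entertainment Registration not required.
[R3] does not operate a retail storefront → Operating Permit not required.
[R4] years in business 22 ≤ 24; provides live entertainment → Commercial License not required.
[R5] does not operate a retail storefront → Compliance Registration not required.

None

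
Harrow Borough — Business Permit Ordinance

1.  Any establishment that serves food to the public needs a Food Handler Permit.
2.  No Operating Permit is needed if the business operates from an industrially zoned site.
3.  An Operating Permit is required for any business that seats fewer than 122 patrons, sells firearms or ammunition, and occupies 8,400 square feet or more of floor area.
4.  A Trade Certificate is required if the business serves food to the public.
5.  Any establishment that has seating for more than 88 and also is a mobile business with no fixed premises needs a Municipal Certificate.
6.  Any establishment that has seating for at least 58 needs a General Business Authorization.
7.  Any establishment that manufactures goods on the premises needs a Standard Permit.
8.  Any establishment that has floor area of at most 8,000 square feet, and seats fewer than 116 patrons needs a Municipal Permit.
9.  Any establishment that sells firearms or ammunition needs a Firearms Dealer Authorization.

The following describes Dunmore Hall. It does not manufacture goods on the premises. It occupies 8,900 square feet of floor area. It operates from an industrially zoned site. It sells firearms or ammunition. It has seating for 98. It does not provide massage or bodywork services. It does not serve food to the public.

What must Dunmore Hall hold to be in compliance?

Firearms Dealer Authorization, General Business Authorization

1. does not serve food to the public → Food Handler Permit not required.
2. operates from an industrially zoned site → exempt from Operating Permit.
3. seating 98 < 122; sells firearms or ammunition; floor area 8,900 square feet ≥ 8,400 square feet → Operating Permit required.
4. does not serve food to the public → Trade Certificate not required.
5. seating 98 > 88; operates from an industrially zoned site (not: is a mobile business with no fixed premises) → Municipal Certificate not required.
6. seating 98 ≥ 58 → General Business Authorization required.
7. does not manufacture goods on the premises → Standard Permit not required.
8. floor area 8,900 square feet > 8,000 square feet; seating 98 < 116 → Municipal Permit not required.
9. sells firearms or ammunition → Firearms Dealer Authorization required.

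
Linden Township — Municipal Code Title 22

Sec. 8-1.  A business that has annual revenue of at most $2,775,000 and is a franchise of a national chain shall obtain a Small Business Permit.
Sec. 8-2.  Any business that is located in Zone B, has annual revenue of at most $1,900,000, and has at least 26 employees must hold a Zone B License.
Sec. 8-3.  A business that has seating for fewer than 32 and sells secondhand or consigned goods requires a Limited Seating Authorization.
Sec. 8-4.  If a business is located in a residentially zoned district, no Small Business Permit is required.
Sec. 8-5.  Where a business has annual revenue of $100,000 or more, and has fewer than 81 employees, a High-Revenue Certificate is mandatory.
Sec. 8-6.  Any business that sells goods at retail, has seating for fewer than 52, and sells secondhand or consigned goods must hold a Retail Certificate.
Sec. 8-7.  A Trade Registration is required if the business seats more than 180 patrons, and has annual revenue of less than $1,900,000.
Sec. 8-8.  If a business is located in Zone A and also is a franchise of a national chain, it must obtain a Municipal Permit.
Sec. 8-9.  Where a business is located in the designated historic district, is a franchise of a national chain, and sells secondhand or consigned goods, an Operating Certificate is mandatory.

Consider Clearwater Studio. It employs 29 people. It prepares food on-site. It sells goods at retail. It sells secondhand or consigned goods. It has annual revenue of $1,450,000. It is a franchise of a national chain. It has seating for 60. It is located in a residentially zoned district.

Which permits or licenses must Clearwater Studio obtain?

High-Revenue Certificate

Sec. 8-1. revenue $1,450,000 ≤ $2,775,000; is a franchise of a national chain → Small Business Permit required.
Sec. 8-2. is located in a residentially zoned district (not: is located in Zone B); revenue $1,450,000 ≤ $1,900,000; employees 29 ≥ 26 → Zone B License not required.
Sec. 8-3. seating 60 ≥ 32; sells secondhand or consigned goods → Limited Seating Authorization not required.
Sec. 8-4. is located in a residentially zoned district → exempt from Small Business Permit.
Sec. 8-5. revenue $1,450,000 ≥ $100,000; employees 29 < 81 → High-Revenue Certificate required.
Sec. 8-6. sells goods at retail; seating 60 ≥ 52; sells secondhand or consigned goods → Retail Certificate not required.
Sec. 8-7. seating 60 ≤ 180; revenue $1,450,000 < $1,900,000 → Trade Registration not required.
Sec. 8-8. is located in a residentially zoned district (not: is located in Zone A); is a franchise of a national chain → Municipal Permit not required.
Sec. 8-9. is located in a residentially zoned district (not: is located in the designated historic district); is a franchise of a national chain; sells secondhand or consigned goods → Operating Certificate not required.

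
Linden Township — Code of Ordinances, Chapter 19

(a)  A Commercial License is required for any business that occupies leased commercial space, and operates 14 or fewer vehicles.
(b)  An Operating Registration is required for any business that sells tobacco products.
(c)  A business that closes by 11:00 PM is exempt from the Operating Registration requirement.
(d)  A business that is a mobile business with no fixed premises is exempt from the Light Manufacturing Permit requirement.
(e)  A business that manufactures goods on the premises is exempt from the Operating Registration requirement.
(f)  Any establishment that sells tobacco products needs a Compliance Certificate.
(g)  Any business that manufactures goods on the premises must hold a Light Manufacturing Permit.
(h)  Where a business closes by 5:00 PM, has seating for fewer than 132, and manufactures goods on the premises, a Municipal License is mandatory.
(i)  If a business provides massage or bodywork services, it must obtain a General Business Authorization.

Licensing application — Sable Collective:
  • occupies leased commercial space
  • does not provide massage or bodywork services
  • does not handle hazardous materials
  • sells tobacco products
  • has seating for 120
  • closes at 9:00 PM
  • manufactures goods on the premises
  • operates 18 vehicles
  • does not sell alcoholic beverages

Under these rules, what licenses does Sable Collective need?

(a) occupies leased commercial space; vehicles 18 > 14 → Commercial License not required.
(b) sells tobacco products → Operating Registration required.
(c) closes 9:00 PM, at/before 11:00 PM → exempt from Operating Registration.
(d) occupies leased commercial space (not: is a mobile business with no fixed premises) → Light Manufacturing Permit exemption does not apply.
(e) manufactures goods on the premises → exempt from Operating Registration.
(f) sells tobacco products → Compliance Certificate required.
(g) manufactures goods on the premises → Light Manufacturing Permit required.
(h) closes 9:00 PM, after 5:00 PM; seating 120 < 132; manufactures goods on the premises → Municipal License not required.
(i) does not provide massage or bodywork services → General Business Authorization not required.

Compliance Certificate, Light Manufacturing Permit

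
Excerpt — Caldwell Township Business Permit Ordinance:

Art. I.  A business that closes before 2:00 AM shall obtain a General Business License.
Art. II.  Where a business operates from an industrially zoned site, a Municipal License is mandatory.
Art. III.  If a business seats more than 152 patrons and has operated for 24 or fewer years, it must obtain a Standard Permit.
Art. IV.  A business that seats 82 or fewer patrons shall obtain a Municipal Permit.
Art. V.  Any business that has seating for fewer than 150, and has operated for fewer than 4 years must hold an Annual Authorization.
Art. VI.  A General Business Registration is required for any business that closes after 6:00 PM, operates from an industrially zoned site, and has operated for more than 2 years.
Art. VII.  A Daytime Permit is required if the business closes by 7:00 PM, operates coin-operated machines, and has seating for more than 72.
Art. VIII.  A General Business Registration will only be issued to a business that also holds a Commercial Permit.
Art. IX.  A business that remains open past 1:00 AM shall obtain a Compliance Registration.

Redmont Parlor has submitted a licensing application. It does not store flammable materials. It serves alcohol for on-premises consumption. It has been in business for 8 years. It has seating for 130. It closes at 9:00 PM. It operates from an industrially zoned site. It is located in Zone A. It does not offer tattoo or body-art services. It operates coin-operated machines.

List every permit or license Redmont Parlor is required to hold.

Art. I. closes 9:00 PM, at/before 2:00 AM → General Business License required.
Art. II. operates from an industrially zoned site → Municipal License required.
Art. III. seating 130 ≤ 152; years in business 8 ≤ 24 → Standard Permit not required.
Art. IV. seating 130 > 82 → Municipal Permit not required.
Art. V. seating 130 < 150; years in business 8 ≥ 4 → Annual Authorization not required.
Art. VI. closes 9:00 PM, after 6:00 PM; operates from an industrially zoned site; years in business 8 > 2 → General Business Registration required.
Art. VII. closes 9:00 PM, after 7:00 PM; operates coin-operated machines; seating 130 > 72 → Daytime Permit not required.
Art. VIII. General Business Registration is required → Commercial Permit also required.
Art. IX. closes 9:00 PM, at/before 1:00 AM → Compliance Registration not required.

Commercial Permit, General Business License, General Business Registration, Municipal License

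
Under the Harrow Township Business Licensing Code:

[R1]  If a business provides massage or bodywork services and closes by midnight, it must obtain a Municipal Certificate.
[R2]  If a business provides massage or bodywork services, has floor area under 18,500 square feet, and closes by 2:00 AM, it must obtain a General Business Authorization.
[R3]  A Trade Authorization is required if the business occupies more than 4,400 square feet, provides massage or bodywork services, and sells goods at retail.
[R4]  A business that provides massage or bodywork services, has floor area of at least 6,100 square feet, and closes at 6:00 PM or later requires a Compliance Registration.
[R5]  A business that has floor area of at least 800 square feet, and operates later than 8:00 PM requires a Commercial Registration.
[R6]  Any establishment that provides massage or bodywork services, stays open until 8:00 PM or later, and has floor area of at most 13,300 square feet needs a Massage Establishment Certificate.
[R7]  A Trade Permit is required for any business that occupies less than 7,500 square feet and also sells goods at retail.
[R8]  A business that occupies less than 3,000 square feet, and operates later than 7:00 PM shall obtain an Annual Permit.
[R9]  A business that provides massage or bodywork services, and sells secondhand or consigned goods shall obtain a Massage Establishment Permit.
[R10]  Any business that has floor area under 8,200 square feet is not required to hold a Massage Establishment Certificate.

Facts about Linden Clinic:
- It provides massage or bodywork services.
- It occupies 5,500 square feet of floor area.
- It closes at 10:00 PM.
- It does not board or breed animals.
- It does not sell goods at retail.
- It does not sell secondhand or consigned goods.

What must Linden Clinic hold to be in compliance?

[R1] provides massage or bodywork services; closes 10:00 PM, at/before midnight → Municipal Certificate required.
[R2] provides massage or bodywork services; floor area 5,500 square feet < 18,500 square feet; closes 10:00 PM, at/before 2:00 AM → General Business Authorization required.
[R3] floor area 5,500 square feet > 4,400 square feet; provides massage or bodywork services; does not sell goods at retail → Trade Authorization not required.
[R4] provides massage or bodywork services; floor area 5,500 square feet < 6,100 square feet; closes 10:00 PM, after 6:00 PM → Compliance Registration not required.
[R5] floor area 5,500 square feet ≥ 800 square feet; closes 10:00 PM, after 8:00 PM → Commercial Registration required.
[R6] provides massage or bodywork services; closes 10:00 PM, after 8:00 PM; floor area 5,500 square feet ≤ 13,300 square feet → Massage Establishment Certificate required.
[R7] floor area 5,500 square feet < 7,500 square feet; does not sell goods at retail → Trade Permit not required.
[R8] floor area 5,500 square feet ≥ 3,000 square feet; closes 10:00 PM, after 7:00 PM → Annual Permit not required.
[R9] provides massage or bodywork services; does not sell secondhand or consigned goods → Massage Establishment Permit not required.
[R10] floor area 5,500 square feet < 8,200 square feet → exempt from Massage Establishment Certificate.

Commercial Registration, General Business Authorization, Municipal Certificate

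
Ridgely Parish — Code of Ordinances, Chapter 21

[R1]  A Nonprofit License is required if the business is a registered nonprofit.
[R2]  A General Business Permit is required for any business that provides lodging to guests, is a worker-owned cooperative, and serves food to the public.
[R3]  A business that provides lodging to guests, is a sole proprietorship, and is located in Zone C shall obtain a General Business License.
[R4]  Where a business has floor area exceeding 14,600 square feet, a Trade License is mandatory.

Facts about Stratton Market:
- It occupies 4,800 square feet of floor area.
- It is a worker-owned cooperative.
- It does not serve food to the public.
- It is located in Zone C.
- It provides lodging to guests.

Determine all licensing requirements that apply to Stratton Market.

[R1] is a worker-owned cooperative (not: is a registered nonprofit) → Nonprofit License not required.
[R2] provides lodging to guests; is a worker-owned cooperative; does not serve food to the public → General Business Permit not required.
[R3] provides lodging to guests; is a worker-owned cooperative (not: is a sole proprietorship); is located in Zone C → General Business License not required.
[R4] floor area 4,800 square feet ≤ 14,600 square feet → Trade License not required.

None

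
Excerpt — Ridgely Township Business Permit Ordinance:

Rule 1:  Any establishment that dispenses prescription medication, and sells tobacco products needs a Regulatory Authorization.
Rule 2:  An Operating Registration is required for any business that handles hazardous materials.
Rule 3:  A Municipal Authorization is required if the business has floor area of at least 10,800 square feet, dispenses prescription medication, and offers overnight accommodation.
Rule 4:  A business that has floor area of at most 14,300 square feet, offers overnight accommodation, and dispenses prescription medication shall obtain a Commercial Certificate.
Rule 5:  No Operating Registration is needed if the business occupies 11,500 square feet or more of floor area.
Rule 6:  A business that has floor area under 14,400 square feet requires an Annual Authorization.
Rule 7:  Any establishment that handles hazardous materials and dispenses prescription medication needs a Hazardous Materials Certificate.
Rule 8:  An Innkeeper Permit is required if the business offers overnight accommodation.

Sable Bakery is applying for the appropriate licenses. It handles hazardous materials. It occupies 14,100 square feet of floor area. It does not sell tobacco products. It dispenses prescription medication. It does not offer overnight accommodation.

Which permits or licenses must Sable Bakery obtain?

Rule 1: dispenses prescription medication; does not sell tobacco products → Regulatory Authorization not required.
Rule 2: handles hazardous materials → Operating Registration required.
Rule 3: floor area 14,100 square feet ≥ 10,800 square feet; dispenses prescription medication; does not offer overnight accommodation → Municipal Authorization not required.
Rule 4: floor area 14,100 square feet ≤ 14,300 square feet; does not offer overnight accommodation; dispenses prescription medication → Commercial Certificate not required.
Rule 5: floor area 14,100 square feet ≥ 11,500 square feet → exempt from Operating Registration.
Rule 6: floor area 14,100 square feet < 14,400 square feet → Annual Authorization required.
Rule 7: handles hazardous materials; dispenses prescription medication → Hazardous Materials Certificate required.
Rule 8: does not offer overnight accommodation → Innkeeper Permit not required.

Annual Authorization, Hazardous Materials Certificate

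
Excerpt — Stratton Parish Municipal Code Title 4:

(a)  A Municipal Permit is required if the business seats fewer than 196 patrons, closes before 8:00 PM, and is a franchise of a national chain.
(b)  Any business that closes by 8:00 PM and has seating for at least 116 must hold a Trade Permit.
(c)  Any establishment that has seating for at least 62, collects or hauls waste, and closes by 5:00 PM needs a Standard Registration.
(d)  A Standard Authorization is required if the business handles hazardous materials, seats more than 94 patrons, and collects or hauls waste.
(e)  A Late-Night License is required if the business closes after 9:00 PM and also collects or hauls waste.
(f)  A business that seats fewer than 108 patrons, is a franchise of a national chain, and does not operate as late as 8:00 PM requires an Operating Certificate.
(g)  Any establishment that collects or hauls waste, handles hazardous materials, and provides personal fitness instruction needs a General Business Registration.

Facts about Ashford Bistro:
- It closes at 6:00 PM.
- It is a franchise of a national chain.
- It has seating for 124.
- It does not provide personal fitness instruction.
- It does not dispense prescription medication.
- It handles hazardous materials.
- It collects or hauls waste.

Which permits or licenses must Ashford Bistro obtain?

(a) seating 124 < 196; closes 6:00 PM, at/before 8:00 PM; is a franchise of a national chain → Municipal Permit required.
(b) closes 6:00 PM, at/before 8:00 PM; seating 124 ≥ 116 → Trade Permit required.
(c) seating 124 ≥ 62; collects or hauls waste; closes 6:00 PM, after 5:00 PM → Standard Registration not required.
(d) handles hazardous materials; seating 124 > 94; collects or hauls waste → Standard Authorization required.
(e) closes 6:00 PM, at/before 9:00 PM; collects or hauls waste → Late-Night License not required.
(f) seating 124 ≥ 108; is a franchise of a national chain; closes 6:00 PM, at/before 8:00 PM → Operating Certificate not required.
(g) collects or hauls waste; handles hazardous materials; does not provide personal fitness instruction → General Business Registration not required.

Municipal Permit, Standard Authorization, Trade Permit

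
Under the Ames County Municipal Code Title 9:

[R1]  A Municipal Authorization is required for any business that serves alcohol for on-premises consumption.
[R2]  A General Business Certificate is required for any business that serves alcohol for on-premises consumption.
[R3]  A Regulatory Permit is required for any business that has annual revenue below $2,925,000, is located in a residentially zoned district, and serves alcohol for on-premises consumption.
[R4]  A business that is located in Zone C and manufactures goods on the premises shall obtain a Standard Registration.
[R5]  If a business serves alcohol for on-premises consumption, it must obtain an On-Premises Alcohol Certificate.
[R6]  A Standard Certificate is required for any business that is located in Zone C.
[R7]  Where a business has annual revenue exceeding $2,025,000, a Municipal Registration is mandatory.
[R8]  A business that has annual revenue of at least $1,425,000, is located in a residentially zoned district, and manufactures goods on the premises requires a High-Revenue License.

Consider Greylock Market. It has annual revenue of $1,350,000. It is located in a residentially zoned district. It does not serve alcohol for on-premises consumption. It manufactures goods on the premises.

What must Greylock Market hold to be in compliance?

None

[R1] does not serve alcohol for on-premises consumption → Municipal Authorization not required.
[R2] does not serve alcohol for on-premises consumption → General Business Certificate not required.
[R3] revenue $1,350,000 < $2,925,000; is located in a residentially zoned district; does not serve alcohol for on-premises consumption → Regulatory Permit not required.
[R4] is located in a residentially zoned district (not: is located in Zone C); manufactures goods on the premises → Standard Registration not required.
[R5] does not serve alcohol for on-premises consumption → On-Premises Alcohol Certificate not required.
[R6] is located in a residentially zoned district (not: is located in Zone C) → Standard Certificate not required.
[R7] revenue $1,350,000 ≤ $2,025,000 → Municipal Registration not required.
[R8] revenue $1,350,000 < $1,425,000; is located in a residentially zoned district; manufactures goods on the premises → High-Revenue License not required.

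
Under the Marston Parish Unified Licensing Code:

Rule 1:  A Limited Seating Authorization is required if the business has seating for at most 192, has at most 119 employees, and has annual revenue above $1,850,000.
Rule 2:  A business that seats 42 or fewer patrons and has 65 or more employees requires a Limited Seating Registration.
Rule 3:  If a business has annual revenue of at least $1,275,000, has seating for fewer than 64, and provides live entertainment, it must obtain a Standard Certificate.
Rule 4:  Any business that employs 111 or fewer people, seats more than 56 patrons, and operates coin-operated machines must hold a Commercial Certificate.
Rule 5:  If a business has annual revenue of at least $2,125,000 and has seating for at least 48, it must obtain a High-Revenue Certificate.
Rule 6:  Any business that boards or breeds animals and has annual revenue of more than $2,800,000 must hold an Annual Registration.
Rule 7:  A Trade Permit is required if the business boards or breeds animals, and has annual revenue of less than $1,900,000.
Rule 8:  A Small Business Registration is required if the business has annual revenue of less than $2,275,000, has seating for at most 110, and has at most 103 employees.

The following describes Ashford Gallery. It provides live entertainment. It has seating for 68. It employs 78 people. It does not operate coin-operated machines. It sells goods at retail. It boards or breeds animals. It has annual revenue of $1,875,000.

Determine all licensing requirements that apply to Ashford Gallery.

Limited Seating Authorization, Small Business Registration, Trade Permit

Rule 1: seating 68 ≤ 192; employees 78 ≤ 119; revenue $1,875,000 > $1,850,000 → Limited Seating Authorization required.
Rule 2: seating 68 > 42; employees 78 ≥ 65 → Limited Seating Registration not required.
Rule 3: revenue $1,875,000 ≥ $1,275,000; seating 68 ≥ 64; provides live entertainment → Standard Certificate not required.
Rule 4: employees 78 ≤ 111; seating 68 > 56; does not operate coin-operated machines → Commercial Certificate not required.
Rule 5: revenue $1,875,000 < $2,125,000; seating 68 ≥ 48 → High-Revenue Certificate not required.
Rule 6: boards or breeds animals; revenue $1,875,000 ≤ $2,800,000 → Annual Registration not required.
Rule 7: boards or breeds animals; revenue $1,875,000 < $1,900,000 → Trade Permit required.
Rule 8: revenue $1,875,000 < $2,275,000; seating 68 ≤ 110; employees 78 ≤ 103 → Small Business Registration required.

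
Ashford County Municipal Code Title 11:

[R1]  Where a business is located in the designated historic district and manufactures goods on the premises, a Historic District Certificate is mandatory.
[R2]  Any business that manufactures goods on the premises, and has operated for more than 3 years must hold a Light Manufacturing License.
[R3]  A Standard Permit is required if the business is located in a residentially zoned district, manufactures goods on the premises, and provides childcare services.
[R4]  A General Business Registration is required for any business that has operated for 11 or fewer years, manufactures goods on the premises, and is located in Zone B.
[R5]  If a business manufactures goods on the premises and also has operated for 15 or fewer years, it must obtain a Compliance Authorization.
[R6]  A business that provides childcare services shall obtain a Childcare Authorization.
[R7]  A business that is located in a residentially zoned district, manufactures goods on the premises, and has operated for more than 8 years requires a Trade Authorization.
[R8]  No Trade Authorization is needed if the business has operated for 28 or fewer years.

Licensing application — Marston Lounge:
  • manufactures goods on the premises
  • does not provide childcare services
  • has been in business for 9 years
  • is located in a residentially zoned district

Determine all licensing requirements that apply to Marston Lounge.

Compliance Authorization, Light Manufacturing License

[R1] is located in a residentially zoned district (not: is located in the designated historic district); manufactures goods on the premises → Historic District Certificate not required.
[R2] manufactures goods on the premises; years in business 9 > 3 → Light Manufacturing License required.
[R3] is located in a residentially zoned district; manufactures goods on the premises; does not provide childcare services → Standard Permit not required.
[R4] years in business 9 ≤ 11; manufactures goods on the premises; is located in a residentially zoned district (not: is located in Zone B) → General Business Registration not required.
[R5] manufactures goods on the premises; years in business 9 ≤ 15 → Compliance Authorization required.
[R6] does not provide childcare services → Childcare Authorization not required.
[R7] is located in a residentially zoned district; manufactures goods on the premises; years in business 9 > 8 → Trade Authorization required.
[R8] years in business 9 ≤ 28 → exempt from Trade Authorization.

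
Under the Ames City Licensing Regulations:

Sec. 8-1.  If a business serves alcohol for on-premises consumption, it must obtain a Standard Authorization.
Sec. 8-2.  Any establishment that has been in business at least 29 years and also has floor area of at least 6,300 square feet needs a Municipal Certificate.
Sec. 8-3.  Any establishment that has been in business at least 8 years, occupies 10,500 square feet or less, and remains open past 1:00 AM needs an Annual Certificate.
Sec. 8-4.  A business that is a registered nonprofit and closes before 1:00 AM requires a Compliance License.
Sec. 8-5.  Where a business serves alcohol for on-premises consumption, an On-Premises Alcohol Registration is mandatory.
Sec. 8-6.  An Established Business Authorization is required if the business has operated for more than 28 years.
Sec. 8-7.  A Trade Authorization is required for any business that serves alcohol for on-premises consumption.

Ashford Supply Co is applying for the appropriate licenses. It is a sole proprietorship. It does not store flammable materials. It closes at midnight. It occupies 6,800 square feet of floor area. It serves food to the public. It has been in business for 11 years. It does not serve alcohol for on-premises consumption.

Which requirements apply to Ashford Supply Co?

None

Sec. 8-1. does not serve alcohol for on-premises consumption → Standard Authorization not required.
Sec. 8-2. years in business 11 < 29; floor area 6,800 square feet ≥ 6,300 square feet → Municipal Certificate not required.
Sec. 8-3. years in business 11 ≥ 8; floor area 6,800 square feet ≤ 10,500 square feet; closes midnight, at/before 1:00 AM → Annual Certificate not required.
Sec. 8-4. is a sole proprietorship (not: is a registered nonprofit); closes midnight, at/before 1:00 AM → Compliance License not required.
Sec. 8-5. does not serve alcohol for on-premises consumption → On-Premises Alcohol Registration not required.
Sec. 8-6. years in business 11 ≤ 28 → Established Business Authorization not required.
Sec. 8-7. does not serve alcohol for on-premises consumption → Trade Authorization not required.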